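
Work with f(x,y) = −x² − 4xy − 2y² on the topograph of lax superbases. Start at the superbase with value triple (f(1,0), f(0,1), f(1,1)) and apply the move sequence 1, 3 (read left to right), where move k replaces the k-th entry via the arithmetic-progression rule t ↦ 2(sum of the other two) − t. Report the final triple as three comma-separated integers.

start (-1,-2,-7) = (f(1,0),f(0,1),f(1,1))
replace slot 1: 2·((-2)+(-7)) − (-1) = -17 → (-17,-2,-7)
replace slot 3: 2·((-17)+(-2)) − (-7) = -31 → (-17,-2,-31)

-17,-2,-31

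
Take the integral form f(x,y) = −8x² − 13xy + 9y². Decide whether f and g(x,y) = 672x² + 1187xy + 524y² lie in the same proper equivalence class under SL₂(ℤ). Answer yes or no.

D₁ = 457, D₂ = 457
river cycle of f (length 46): (9, 13, -8), (-8, 19, 3), (3, 17, -14), (-14, 11, 6), (6, 13, -12), (-12, 11, 7), (7, 17, -6), (-6, 19, 4), (4, 21, -1), (-1, 21, 4), … (36 more)
river cycle of g (length 46): (9, 13, -8), (-8, 19, 3), (3, 17, -14), (-14, 11, 6), (6, 13, -12), (-12, 11, 7), (7, 17, -6), (-6, 19, 4), (4, 21, -1), (-1, 21, 4), … (36 more)
cycles coincide ⇒ equivalent

yes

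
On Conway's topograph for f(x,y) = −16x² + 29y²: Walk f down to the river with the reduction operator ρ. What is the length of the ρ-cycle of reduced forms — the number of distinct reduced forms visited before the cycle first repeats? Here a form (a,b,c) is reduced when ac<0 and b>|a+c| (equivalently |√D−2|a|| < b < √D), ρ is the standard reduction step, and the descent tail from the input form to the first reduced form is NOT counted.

D = 1856, ⌊√D⌋ = 43
descent: ρ → (29,0,-16)
descent: ρ → (-16,32,13)  [lands on river]
river: ρ → (13,20,-28)
river: ρ → (-28,36,5)
river: ρ → (5,34,-35)
river: ρ → (-35,36,4)
river: ρ → (4,36,-35)
river: ρ → (-35,34,5)
river: ρ → (5,36,-28)
river: ρ → (-28,20,13)
river: ρ → (13,32,-16)
ρ-cycle length = 10 (tail of 2 descent steps not counted)

10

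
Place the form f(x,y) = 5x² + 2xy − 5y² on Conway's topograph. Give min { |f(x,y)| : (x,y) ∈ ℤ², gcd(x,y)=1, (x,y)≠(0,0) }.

river: ρ → (-5,8,2)
river: ρ → (2,8,-5)
river: ρ → (-5,2,5)
river: ρ → (5,8,-2)
river: ρ → (-2,8,5)
river: ρ → (5,2,-5)
closes: descent 0, river 6
min |a| on river = 2

2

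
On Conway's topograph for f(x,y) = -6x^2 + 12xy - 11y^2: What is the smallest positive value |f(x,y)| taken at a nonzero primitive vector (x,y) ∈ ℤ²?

translate: b→0 (≡-12 mod 12), so (6,-12,11)→(6,0,5)
flip: (6,0,5)→(5,0,6)
reduced (well bottom): (5,0,6) with a≤c, −a<b≤a
well minimum |f| = |-5| = 5 (negative-definite)

5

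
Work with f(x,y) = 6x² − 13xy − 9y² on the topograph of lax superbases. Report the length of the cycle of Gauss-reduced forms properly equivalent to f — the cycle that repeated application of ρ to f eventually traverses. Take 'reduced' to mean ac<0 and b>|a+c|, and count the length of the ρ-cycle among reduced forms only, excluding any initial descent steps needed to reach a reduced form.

D = 385, ⌊√D⌋ = 19
descent: ρ → (-9,13,6)  [lands on river]
river: ρ → (6,11,-11)
river: ρ → (-11,11,6)
river: ρ → (6,13,-9)
river: ρ → (-9,5,10)
river: ρ → (10,15,-4)
river: ρ → (-4,17,6)
river: ρ → (6,19,-1)
river: ρ → (-1,19,6)
river: ρ → (6,17,-4)
river: ρ → (-4,15,10)
river: ρ → (10,5,-9)
ρ-cycle length = 12 (tail of 1 descent step not counted)

12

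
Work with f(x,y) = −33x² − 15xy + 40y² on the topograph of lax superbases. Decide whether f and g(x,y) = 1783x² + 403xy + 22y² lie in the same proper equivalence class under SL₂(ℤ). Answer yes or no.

D₁ = 5505, D₂ = 5505
river cycle of f (length 30): (40, 15, -33), (-33, 51, 22), (22, 37, -47), (-47, 57, 12), (12, 63, -32), (-32, 65, 10), (10, 55, -62), (-62, 69, 3), (3, 69, -62), (-62, 55, 10), … (20 more)
river cycle of g (length 30): (22, 37, -47), (-47, 57, 12), (12, 63, -32), (-32, 65, 10), (10, 55, -62), (-62, 69, 3), (3, 69, -62), (-62, 55, 10), (10, 65, -32), (-32, 63, 12), … (20 more)
cycles coincide ⇒ equivalent

yes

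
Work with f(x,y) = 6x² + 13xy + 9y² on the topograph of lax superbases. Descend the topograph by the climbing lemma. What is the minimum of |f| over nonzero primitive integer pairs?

translate: b→1 (≡13 mod 12), so (6,13,9)→(6,1,2)
flip: (6,1,2)→(2,-1,6)
reduced (well bottom): (2,-1,6) with a≤c, −a<b≤a
well minimum = a = 2

2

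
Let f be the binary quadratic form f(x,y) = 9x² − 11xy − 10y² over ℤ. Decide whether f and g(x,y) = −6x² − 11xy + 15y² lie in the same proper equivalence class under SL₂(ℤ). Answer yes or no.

D₁ = 481, D₂ = 481
river cycle of f (length 30): (-10, 11, 9), (9, 7, -12), (-12, 17, 4), (4, 15, -16), (-16, 17, 3), (3, 19, -10), (-10, 21, 1), (1, 21, -10), (-10, 19, 3), (3, 17, -16), … (20 more)
river cycle of g (length 26): (15, 11, -6), (-6, 13, 13), (13, 13, -6), (-6, 11, 15), (15, 19, -2), (-2, 21, 5), (5, 19, -6), (-6, 17, 8), (8, 15, -8), (-8, 17, 6), … (16 more)
cycles differ ⇒ inequivalent

no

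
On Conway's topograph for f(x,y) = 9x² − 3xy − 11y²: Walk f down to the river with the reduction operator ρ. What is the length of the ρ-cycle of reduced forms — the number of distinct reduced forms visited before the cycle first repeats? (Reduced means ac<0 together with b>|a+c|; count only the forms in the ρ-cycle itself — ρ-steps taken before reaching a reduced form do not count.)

D = 405, ⌊√D⌋ = 20
descent: ρ → (-11,3,9)  [lands on river]
river: ρ → (9,15,-5)
river: ρ → (-5,15,9)
river: ρ → (9,3,-11)
river: ρ → (-11,19,1)
river: ρ → (1,19,-11)
ρ-cycle length = 6 (tail of 1 descent step not counted)

6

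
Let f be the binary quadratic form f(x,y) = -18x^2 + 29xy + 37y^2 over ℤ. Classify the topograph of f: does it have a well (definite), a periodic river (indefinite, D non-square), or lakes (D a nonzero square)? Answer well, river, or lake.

D = b²−4ac = 29² − 4·(-18)·37 = 3505
D > 0 non-square ⇒ indefinite ⇒ periodic river

river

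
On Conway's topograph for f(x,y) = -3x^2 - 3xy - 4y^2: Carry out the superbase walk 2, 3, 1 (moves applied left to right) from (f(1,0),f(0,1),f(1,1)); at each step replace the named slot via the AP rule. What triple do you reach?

start (-3,-4,-10) = (f(1,0),f(0,1),f(1,1))
replace slot 2: 2·((-3)+(-10)) − (-4) = -22 → (-3,-22,-10)
replace slot 3: 2·((-3)+(-22)) − (-10) = -40 → (-3,-22,-40)
replace slot 1: 2·((-22)+(-40)) − (-3) = -121 → (-121,-22,-40)

-121,-22,-40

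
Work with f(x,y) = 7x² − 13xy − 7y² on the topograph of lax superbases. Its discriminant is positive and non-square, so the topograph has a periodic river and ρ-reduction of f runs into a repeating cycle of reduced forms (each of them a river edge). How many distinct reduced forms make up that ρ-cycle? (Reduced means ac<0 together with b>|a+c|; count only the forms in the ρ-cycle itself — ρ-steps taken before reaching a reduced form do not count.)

D = 365, ⌊√D⌋ = 19
descent: ρ → (-7,13,7)  [lands on river]
river: ρ → (7,15,-5)
river: ρ → (-5,15,7)
river: ρ → (7,13,-7)
river: ρ → (-7,15,5)
river: ρ → (5,15,-7)
ρ-cycle length = 6 (tail of 1 descent step not counted)

6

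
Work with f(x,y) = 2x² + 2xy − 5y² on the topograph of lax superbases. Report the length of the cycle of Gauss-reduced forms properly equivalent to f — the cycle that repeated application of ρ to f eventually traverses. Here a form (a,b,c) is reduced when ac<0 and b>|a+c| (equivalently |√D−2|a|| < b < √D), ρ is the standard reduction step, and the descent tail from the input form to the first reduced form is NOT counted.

D = 44, ⌊√D⌋ = 6
descent: ρ → (-5,-2,2)
descent: ρ → (2,6,-1)  [lands on river]
river: ρ → (-1,6,2)
ρ-cycle length = 2 (tail of 2 descent steps not counted)

2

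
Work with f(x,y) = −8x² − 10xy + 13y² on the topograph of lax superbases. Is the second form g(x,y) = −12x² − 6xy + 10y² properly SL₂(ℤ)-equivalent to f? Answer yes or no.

D₁ = 516, D₂ = 516
river cycle of f (length 10): (13, 10, -8), (-8, 22, 1), (1, 22, -8), (-8, 10, 13), (13, 16, -5), (-5, 14, 16), (16, 18, -3), (-3, 18, 16), (16, 14, -5), (-5, 16, 13)
river cycle of g (length 10): (10, 6, -12), (-12, 18, 4), (4, 22, -2), (-2, 22, 4), (4, 18, -12), (-12, 6, 10), (10, 14, -8), (-8, 18, 6), (6, 18, -8), (-8, 14, 10)
cycles differ ⇒ inequivalent

no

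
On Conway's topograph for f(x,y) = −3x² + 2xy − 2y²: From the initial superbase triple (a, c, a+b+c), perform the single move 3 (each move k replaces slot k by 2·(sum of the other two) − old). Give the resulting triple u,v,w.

start (-3,-2,-3) = (f(1,0),f(0,1),f(1,1))
replace slot 3: 2·((-3)+(-2)) − (-3) = -7 → (-3,-2,-7)

-3,-2,-7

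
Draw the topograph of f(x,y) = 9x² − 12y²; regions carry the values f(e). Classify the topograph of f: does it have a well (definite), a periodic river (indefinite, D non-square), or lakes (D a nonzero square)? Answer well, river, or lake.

D = b²−4ac = 0² − 4·9·(-12) = 432
D > 0 non-square ⇒ indefinite ⇒ periodic river

river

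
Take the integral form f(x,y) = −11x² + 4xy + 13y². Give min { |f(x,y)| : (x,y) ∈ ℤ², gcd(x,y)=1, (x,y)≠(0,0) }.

river: ρ → (13,22,-2)
river: ρ → (-2,22,13)
river: ρ → (13,4,-11)
river: ρ → (-11,18,6)
river: ρ → (6,18,-11)
river: ρ → (-11,4,13)
closes: descent 0, river 6
min |a| on river = 2

2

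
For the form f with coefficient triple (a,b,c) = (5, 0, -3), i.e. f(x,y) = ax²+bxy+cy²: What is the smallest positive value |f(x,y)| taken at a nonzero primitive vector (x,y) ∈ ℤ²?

descent: ρ → (-3,6,2)  [lands on river]
river: ρ → (2,6,-3)
closes: descent 1, river 2
min |a| on river = 2

2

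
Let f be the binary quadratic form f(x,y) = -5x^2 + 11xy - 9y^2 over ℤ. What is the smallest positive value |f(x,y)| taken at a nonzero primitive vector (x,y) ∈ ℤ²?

translate: b→-1 (≡-11 mod 10), so (5,-11,9)→(5,-1,3)
flip: (5,-1,3)→(3,1,5)
reduced (well bottom): (3,1,5) with a≤c, −a<b≤a
well minimum |f| = |-3| = 3 (negative-definite)

3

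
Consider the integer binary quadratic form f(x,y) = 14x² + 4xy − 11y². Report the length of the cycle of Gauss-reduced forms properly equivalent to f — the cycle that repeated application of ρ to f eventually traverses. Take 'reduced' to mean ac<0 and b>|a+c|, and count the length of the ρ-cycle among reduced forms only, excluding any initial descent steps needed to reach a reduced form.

D = 632, ⌊√D⌋ = 25
river: ρ → (-11,18,7)
river: ρ → (7,24,-2)
river: ρ → (-2,24,7)
river: ρ → (7,18,-11)
river: ρ → (-11,4,14)
river: ρ → (14,24,-1)
river: ρ → (-1,24,14)
river: ρ → (14,4,-11)
ρ-cycle length = 8 (tail of 0 descent steps not counted)

8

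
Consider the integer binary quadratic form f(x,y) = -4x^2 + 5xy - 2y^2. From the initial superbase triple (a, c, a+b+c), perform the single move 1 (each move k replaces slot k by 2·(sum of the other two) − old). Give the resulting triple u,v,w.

start (-4,-2,-1) = (f(1,0),f(0,1),f(1,1))
replace slot 1: 2·((-2)+(-1)) − (-4) = -2 → (-2,-2,-1)

-2,-2,-1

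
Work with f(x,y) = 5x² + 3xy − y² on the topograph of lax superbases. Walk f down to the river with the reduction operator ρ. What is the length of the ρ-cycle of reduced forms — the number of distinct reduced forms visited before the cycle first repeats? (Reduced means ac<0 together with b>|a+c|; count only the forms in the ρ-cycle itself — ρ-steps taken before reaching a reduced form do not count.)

D = 29, ⌊√D⌋ = 5
descent: ρ → (-1,5,1)  [lands on river]
river: ρ → (1,5,-1)
ρ-cycle length = 2 (tail of 1 descent step not counted)

2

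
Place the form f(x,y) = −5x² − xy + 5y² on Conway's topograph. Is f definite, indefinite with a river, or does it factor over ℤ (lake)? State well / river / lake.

D = b²−4ac = (-1)² − 4·(-5)·5 = 101
D > 0 non-square ⇒ indefinite ⇒ periodic river

river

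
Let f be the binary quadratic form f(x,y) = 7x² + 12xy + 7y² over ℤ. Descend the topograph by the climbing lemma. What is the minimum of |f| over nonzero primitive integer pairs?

translate: b→-2 (≡12 mod 14), so (7,12,7)→(7,-2,2)
flip: (7,-2,2)→(2,2,7)
reduced (well bottom): (2,2,7) with a≤c, −a<b≤a
well minimum = a = 2

2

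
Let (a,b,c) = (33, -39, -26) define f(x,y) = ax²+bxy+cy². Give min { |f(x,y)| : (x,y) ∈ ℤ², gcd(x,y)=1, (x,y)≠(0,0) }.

descent: ρ → (-26,39,33)  [lands on river]
river: ρ → (33,27,-32)
river: ρ → (-32,37,28)
river: ρ → (28,19,-41)
river: ρ → (-41,63,6)
river: ρ → (6,69,-8)
river: ρ → (-8,59,46)
river: ρ → (46,33,-21)
river: ρ → (-21,51,28)
river: ρ → (28,61,-11)
river: ρ → (-11,49,58)
river: ρ → (58,67,-2)
river: ρ → (-2,69,24)
river: ρ → (24,27,-44)
river: ρ → (-44,61,7)
river: ρ → (7,65,-26)
closes: descent 1, river 16
min |a| on river = 2

2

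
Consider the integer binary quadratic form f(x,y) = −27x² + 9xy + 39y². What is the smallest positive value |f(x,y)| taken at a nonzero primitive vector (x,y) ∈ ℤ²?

descent: ρ → (39,-9,-27)
descent: ρ → (-27,63,3)  [lands on river]
river: ρ → (3,63,-27)
river: ρ → (-27,45,21)
river: ρ → (21,39,-33)
river: ρ → (-33,27,27)
river: ρ → (27,27,-33)
river: ρ → (-33,39,21)
river: ρ → (21,45,-27)
closes: descent 2, river 8
min |a| on river = 3

3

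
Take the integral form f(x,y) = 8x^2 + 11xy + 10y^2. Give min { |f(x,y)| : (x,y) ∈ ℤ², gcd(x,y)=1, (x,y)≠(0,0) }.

translate: b→-5 (≡11 mod 16), so (8,11,10)→(8,-5,7)
flip: (8,-5,7)→(7,5,8)
reduced (well bottom): (7,5,8) with a≤c, −a<b≤a
well minimum = a = 7

7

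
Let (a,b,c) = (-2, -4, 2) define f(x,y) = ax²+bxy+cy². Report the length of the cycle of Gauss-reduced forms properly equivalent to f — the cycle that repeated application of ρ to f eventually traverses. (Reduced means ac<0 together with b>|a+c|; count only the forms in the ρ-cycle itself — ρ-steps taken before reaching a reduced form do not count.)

D = 32, ⌊√D⌋ = 5
descent: ρ → (2,4,-2)  [lands on river]
river: ρ → (-2,4,2)
ρ-cycle length = 2 (tail of 1 descent step not counted)

2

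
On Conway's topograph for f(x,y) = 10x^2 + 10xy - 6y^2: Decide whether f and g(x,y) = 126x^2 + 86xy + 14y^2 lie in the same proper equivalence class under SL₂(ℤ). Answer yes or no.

D₁ = 340, D₂ = 340
river cycle of f (length 6): (-6, 14, 6), (6, 10, -10), (-10, 10, 6), (6, 14, -6), (-6, 10, 10), (10, 10, -6)
river cycle of g (length 6): (-6, 14, 6), (6, 10, -10), (-10, 10, 6), (6, 14, -6), (-6, 10, 10), (10, 10, -6)
cycles coincide ⇒ equivalent

yes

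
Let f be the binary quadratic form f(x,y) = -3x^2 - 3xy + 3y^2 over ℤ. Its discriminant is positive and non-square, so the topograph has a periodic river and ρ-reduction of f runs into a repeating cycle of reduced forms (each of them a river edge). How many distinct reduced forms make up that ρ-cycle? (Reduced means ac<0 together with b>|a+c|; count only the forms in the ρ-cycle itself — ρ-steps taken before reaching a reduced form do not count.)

D = 45, ⌊√D⌋ = 6
descent: ρ → (3,3,-3)  [lands on river]
river: ρ → (-3,3,3)
ρ-cycle length = 2 (tail of 1 descent step not counted)

2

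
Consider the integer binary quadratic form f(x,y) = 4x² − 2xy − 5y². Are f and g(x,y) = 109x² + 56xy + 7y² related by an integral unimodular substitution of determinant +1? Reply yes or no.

D₁ = 84, D₂ = 84
river cycle of f (length 6): (-5, 2, 4), (4, 6, -3), (-3, 6, 4), (4, 2, -5), (-5, 8, 1), (1, 8, -5)
river cycle of g (length 6): (-3, 6, 4), (4, 2, -5), (-5, 8, 1), (1, 8, -5), (-5, 2, 4), (4, 6, -3)
cycles coincide ⇒ equivalent

yes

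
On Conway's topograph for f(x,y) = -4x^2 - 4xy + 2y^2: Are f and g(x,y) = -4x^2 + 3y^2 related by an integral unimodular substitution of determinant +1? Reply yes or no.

D₁ = 48, D₂ = 48
river cycle of f (length 2): (2, 4, -4), (-4, 4, 2)
river cycle of g (length 2): (3, 6, -1), (-1, 6, 3)
cycles differ ⇒ inequivalent

no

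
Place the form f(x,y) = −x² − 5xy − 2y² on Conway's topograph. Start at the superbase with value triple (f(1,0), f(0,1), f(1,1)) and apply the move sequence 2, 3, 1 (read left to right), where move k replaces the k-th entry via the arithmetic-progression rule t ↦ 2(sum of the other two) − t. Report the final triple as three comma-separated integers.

start (-1,-2,-8) = (f(1,0),f(0,1),f(1,1))
replace slot 2: 2·((-1)+(-8)) − (-2) = -16 → (-1,-16,-8)
replace slot 3: 2·((-1)+(-16)) − (-8) = -26 → (-1,-16,-26)
replace slot 1: 2·((-16)+(-26)) − (-1) = -83 → (-83,-16,-26)

-83,-16,-26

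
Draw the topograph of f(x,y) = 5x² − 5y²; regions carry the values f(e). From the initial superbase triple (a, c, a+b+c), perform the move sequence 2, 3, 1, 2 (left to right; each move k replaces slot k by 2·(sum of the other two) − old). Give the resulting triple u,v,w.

start (5,-5,0) = (f(1,0),f(0,1),f(1,1))
replace slot 2: 2·(5+0) − (-5) = 15 → (5,15,0)
replace slot 3: 2·(5+15) − 0 = 40 → (5,15,40)
replace slot 1: 2·(15+40) − 5 = 105 → (105,15,40)
replace slot 2: 2·(105+40) − 15 = 275 → (105,275,40)

105,275,40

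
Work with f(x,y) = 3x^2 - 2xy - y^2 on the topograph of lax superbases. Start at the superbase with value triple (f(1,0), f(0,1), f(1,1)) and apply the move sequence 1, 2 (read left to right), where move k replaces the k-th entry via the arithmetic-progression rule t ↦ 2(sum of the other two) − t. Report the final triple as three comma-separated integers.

start (3,-1,0) = (f(1,0),f(0,1),f(1,1))
replace slot 1: 2·((-1)+0) − 3 = -5 → (-5,-1,0)
replace slot 2: 2·((-5)+0) − (-1) = -9 → (-5,-9,0)

-5,-9,0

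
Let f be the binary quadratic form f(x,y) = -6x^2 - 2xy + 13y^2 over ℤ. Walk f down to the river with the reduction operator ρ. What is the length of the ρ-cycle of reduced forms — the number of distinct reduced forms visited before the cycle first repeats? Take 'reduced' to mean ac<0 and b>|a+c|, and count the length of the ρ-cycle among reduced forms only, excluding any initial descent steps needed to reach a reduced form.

D = 316, ⌊√D⌋ = 17
descent: ρ → (13,2,-6)
descent: ρ → (-6,10,9)  [lands on river]
river: ρ → (9,8,-7)
river: ρ → (-7,6,10)
river: ρ → (10,14,-3)
river: ρ → (-3,16,5)
river: ρ → (5,14,-6)
ρ-cycle length = 6 (tail of 2 descent steps not counted)

6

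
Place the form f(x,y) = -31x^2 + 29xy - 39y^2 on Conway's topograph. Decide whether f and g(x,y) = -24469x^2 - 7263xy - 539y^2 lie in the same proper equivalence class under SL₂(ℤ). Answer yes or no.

D₁ = -3995, D₂ = -3995
f is negative-definite; reduce −f:
−f: reduced (well bottom): (31,-29,39) with a≤c, −a<b≤a
flip sign back: reduced form of f is (-31,29,-39)
g is negative-definite; reduce −g:
−g: flip: (24469,7263,539)→(539,-7263,24469)
−g: translate: b→283 (≡-7263 mod 1078), so (539,-7263,24469)→(539,283,39)
−g: flip: (539,283,39)→(39,-283,539)
−g: translate: b→29 (≡-283 mod 78), so (39,-283,539)→(39,29,31)
−g: flip: (39,29,31)→(31,-29,39)
−g: reduced (well bottom): (31,-29,39) with a≤c, −a<b≤a
flip sign back: reduced form of g is (-31,29,-39)
reduced forms (-31, 29, -39) vs (-31, 29, -39) ⇒ equivalent

yes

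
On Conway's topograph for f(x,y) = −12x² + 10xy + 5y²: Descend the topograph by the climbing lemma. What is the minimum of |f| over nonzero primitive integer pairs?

river: ρ → (5,10,-12)
river: ρ → (-12,14,3)
river: ρ → (3,16,-7)
river: ρ → (-7,12,7)
river: ρ → (7,16,-3)
river: ρ → (-3,14,12)
river: ρ → (12,10,-5)
river: ρ → (-5,10,12)
river: ρ → (12,14,-3)
river: ρ → (-3,16,7)
river: ρ → (7,12,-7)
river: ρ → (-7,16,3)
river: ρ → (3,14,-12)
river: ρ → (-12,10,5)
closes: descent 0, river 14
min |a| on river = 3

3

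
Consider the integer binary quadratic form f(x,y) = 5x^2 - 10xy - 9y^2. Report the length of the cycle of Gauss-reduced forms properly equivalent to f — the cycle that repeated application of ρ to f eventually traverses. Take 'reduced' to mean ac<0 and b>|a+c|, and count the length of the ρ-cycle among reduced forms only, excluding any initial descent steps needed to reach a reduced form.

D = 280, ⌊√D⌋ = 16
descent: ρ → (-9,10,5)  [lands on river]
river: ρ → (5,10,-9)
river: ρ → (-9,8,6)
river: ρ → (6,16,-1)
river: ρ → (-1,16,6)
river: ρ → (6,8,-9)
ρ-cycle length = 6 (tail of 1 descent step not counted)

6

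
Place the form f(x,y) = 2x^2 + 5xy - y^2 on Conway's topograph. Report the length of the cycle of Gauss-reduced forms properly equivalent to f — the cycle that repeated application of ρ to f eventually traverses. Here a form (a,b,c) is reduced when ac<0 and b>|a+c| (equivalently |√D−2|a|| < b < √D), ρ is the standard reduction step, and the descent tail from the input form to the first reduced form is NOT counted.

D = 33, ⌊√D⌋ = 5
river: ρ → (-1,5,2)
river: ρ → (2,3,-3)
river: ρ → (-3,3,2)
river: ρ → (2,5,-1)
ρ-cycle length = 4 (tail of 0 descent steps not counted)

4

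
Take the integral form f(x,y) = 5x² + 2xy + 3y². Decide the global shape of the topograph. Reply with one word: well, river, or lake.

D = b²−4ac = 2² − 4·5·3 = -56
D < 0 ⇒ definite ⇒ every region one sign ⇒ single well

well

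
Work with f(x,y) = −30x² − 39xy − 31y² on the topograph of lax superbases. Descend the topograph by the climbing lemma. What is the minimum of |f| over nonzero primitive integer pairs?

translate: b→-21 (≡39 mod 60), so (30,39,31)→(30,-21,22)
flip: (30,-21,22)→(22,21,30)
reduced (well bottom): (22,21,30) with a≤c, −a<b≤a
well minimum |f| = |-22| = 22 (negative-definite)

22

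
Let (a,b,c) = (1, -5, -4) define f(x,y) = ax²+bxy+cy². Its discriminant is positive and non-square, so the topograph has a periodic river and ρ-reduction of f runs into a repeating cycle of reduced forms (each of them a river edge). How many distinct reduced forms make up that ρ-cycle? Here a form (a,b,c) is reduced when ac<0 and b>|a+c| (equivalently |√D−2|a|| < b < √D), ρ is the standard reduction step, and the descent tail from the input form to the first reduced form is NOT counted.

D = 41, ⌊√D⌋ = 6
descent: ρ → (-4,5,1)  [lands on river]
river: ρ → (1,5,-4)
river: ρ → (-4,3,2)
river: ρ → (2,5,-2)
river: ρ → (-2,3,4)
river: ρ → (4,5,-1)
river: ρ → (-1,5,4)
river: ρ → (4,3,-2)
river: ρ → (-2,5,2)
river: ρ → (2,3,-4)
ρ-cycle length = 10 (tail of 1 descent step not counted)

10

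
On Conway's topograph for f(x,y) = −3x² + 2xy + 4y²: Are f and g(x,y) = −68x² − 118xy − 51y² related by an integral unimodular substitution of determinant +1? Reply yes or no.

D₁ = 52, D₂ = 52
river cycle of f (length 10): (4, 6, -1), (-1, 6, 4), (4, 2, -3), (-3, 4, 3), (3, 2, -4), (-4, 6, 1), (1, 6, -4), (-4, 2, 3), (3, 4, -3), (-3, 2, 4)
river cycle of g (length 10): (-1, 6, 4), (4, 2, -3), (-3, 4, 3), (3, 2, -4), (-4, 6, 1), (1, 6, -4), (-4, 2, 3), (3, 4, -3), (-3, 2, 4), (4, 6, -1)
cycles coincide ⇒ equivalent

yes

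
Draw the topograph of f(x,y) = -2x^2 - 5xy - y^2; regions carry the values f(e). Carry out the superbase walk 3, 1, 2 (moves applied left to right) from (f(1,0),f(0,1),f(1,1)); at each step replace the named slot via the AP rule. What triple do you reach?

start (-2,-1,-8) = (f(1,0),f(0,1),f(1,1))
replace slot 3: 2·((-2)+(-1)) − (-8) = 2 → (-2,-1,2)
replace slot 1: 2·((-1)+2) − (-2) = 4 → (4,-1,2)
replace slot 2: 2·(4+2) − (-1) = 13 → (4,13,2)

4,13,2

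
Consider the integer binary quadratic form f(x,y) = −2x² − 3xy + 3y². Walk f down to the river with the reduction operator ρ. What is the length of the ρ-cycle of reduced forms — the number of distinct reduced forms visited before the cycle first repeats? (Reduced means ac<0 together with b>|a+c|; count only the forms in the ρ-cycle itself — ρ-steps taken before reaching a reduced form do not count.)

D = 33, ⌊√D⌋ = 5
descent: ρ → (3,3,-2)  [lands on river]
river: ρ → (-2,5,1)
river: ρ → (1,5,-2)
river: ρ → (-2,3,3)
ρ-cycle length = 4 (tail of 1 descent step not counted)

4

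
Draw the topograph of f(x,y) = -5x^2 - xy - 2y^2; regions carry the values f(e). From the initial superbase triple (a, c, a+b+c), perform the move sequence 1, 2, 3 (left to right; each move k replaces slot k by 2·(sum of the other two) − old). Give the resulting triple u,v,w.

start (-5,-2,-8) = (f(1,0),f(0,1),f(1,1))
replace slot 1: 2·((-2)+(-8)) − (-5) = -15 → (-15,-2,-8)
replace slot 2: 2·((-15)+(-8)) − (-2) = -44 → (-15,-44,-8)
replace slot 3: 2·((-15)+(-44)) − (-8) = -110 → (-15,-44,-110)

-15,-44,-110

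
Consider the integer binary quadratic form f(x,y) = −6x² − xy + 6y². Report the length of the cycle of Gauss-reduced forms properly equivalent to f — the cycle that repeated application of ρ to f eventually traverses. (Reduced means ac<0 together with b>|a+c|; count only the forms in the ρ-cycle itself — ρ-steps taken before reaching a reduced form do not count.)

D = 145, ⌊√D⌋ = 12
descent: ρ → (6,1,-6)  [lands on river]
river: ρ → (-6,11,1)
river: ρ → (1,11,-6)
river: ρ → (-6,1,6)
river: ρ → (6,11,-1)
river: ρ → (-1,11,6)
ρ-cycle length = 6 (tail of 1 descent step not counted)

6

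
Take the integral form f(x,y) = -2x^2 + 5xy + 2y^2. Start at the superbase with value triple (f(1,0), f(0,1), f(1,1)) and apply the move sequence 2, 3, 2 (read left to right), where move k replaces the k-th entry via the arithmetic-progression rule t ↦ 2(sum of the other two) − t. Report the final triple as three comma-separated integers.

start (-2,2,5) = (f(1,0),f(0,1),f(1,1))
replace slot 2: 2·((-2)+5) − 2 = 4 → (-2,4,5)
replace slot 3: 2·((-2)+4) − 5 = -1 → (-2,4,-1)
replace slot 2: 2·((-2)+(-1)) − 4 = -10 → (-2,-10,-1)

-2,-10,-1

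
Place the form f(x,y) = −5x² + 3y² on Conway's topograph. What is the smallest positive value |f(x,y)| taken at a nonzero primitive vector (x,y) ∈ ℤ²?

descent: ρ → (3,6,-2)  [lands on river]
river: ρ → (-2,6,3)
closes: descent 1, river 2
min |a| on river = 2

2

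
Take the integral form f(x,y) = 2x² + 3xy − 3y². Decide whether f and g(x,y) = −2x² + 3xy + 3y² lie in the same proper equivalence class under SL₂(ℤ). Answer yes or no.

D₁ = 33, D₂ = 33
river cycle of f (length 4): (-3, 3, 2), (2, 5, -1), (-1, 5, 2), (2, 3, -3)
river cycle of g (length 4): (3, 3, -2), (-2, 5, 1), (1, 5, -2), (-2, 3, 3)
cycles differ ⇒ inequivalent

no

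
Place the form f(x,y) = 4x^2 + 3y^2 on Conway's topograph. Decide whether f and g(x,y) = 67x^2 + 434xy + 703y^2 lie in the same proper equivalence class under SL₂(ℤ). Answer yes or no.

D₁ = -48, D₂ = -48
f: flip: (4,0,3)→(3,0,4)
f: reduced (well bottom): (3,0,4) with a≤c, −a<b≤a
g: translate: b→32 (≡434 mod 134), so (67,434,703)→(67,32,4)
g: flip: (67,32,4)→(4,-32,67)
g: translate: b→0 (≡-32 mod 8), so (4,-32,67)→(4,0,3)
g: flip: (4,0,3)→(3,0,4)
g: reduced (well bottom): (3,0,4) with a≤c, −a<b≤a
reduced forms (3, 0, 4) vs (3, 0, 4) ⇒ equivalent

yes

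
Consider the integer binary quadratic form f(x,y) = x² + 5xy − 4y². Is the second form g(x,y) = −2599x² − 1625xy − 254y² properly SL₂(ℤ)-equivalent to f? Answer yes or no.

D₁ = 41, D₂ = 41
river cycle of f (length 10): (-4, 3, 2), (2, 5, -2), (-2, 3, 4), (4, 5, -1), (-1, 5, 4), (4, 3, -2), (-2, 5, 2), (2, 3, -4), (-4, 5, 1), (1, 5, -4)
river cycle of g (length 10): (1, 5, -4), (-4, 3, 2), (2, 5, -2), (-2, 3, 4), (4, 5, -1), (-1, 5, 4), (4, 3, -2), (-2, 5, 2), (2, 3, -4), (-4, 5, 1)
cycles coincide ⇒ equivalent

yes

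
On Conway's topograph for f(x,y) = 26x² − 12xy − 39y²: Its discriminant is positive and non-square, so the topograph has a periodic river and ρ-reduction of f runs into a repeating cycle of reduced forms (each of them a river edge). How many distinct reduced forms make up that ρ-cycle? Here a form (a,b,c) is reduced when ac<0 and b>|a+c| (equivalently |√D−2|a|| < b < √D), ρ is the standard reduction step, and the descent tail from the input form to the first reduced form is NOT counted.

D = 4200, ⌊√D⌋ = 64
descent: ρ → (-39,12,26)
descent: ρ → (26,40,-25)  [lands on river]
river: ρ → (-25,60,6)
river: ρ → (6,60,-25)
river: ρ → (-25,40,26)
river: ρ → (26,64,-1)
river: ρ → (-1,64,26)
ρ-cycle length = 6 (tail of 2 descent steps not counted)

6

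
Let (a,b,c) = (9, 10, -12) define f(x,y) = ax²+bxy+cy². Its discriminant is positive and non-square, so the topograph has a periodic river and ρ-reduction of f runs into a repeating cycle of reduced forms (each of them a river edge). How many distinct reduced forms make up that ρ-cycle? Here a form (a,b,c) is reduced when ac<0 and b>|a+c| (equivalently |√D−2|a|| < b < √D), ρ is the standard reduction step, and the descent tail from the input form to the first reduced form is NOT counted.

D = 532, ⌊√D⌋ = 23
river: ρ → (-12,14,7)
river: ρ → (7,14,-12)
river: ρ → (-12,10,9)
river: ρ → (9,8,-13)
river: ρ → (-13,18,4)
river: ρ → (4,22,-3)
river: ρ → (-3,20,11)
river: ρ → (11,2,-12)
river: ρ → (-12,22,1)
river: ρ → (1,22,-12)
river: ρ → (-12,2,11)
river: ρ → (11,20,-3)
river: ρ → (-3,22,4)
river: ρ → (4,18,-13)
river: ρ → (-13,8,9)
river: ρ → (9,10,-12)
ρ-cycle length = 16 (tail of 0 descent steps not counted)

16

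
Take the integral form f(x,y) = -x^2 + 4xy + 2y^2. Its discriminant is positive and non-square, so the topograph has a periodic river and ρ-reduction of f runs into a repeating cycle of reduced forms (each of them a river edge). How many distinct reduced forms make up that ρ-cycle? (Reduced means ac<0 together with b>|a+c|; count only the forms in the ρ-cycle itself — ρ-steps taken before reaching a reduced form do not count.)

D = 24, ⌊√D⌋ = 4
river: ρ → (2,4,-1)
river: ρ → (-1,4,2)
ρ-cycle length = 2 (tail of 0 descent steps not counted)

2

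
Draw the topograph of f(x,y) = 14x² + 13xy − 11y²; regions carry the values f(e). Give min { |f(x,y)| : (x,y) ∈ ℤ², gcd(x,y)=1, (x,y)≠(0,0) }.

river: ρ → (-11,9,16)
river: ρ → (16,23,-4)
river: ρ → (-4,25,10)
river: ρ → (10,15,-14)
river: ρ → (-14,13,11)
river: ρ → (11,9,-16)
river: ρ → (-16,23,4)
river: ρ → (4,25,-10)
river: ρ → (-10,15,14)
river: ρ → (14,13,-11)
closes: descent 0, river 10
min |a| on river = 4

4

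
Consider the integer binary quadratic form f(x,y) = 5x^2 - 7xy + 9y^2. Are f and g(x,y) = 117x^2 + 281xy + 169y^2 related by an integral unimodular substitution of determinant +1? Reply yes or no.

D₁ = -131, D₂ = -131
f: translate: b→3 (≡-7 mod 10), so (5,-7,9)→(5,3,7)
f: reduced (well bottom): (5,3,7) with a≤c, −a<b≤a
g: translate: b→47 (≡281 mod 234), so (117,281,169)→(117,47,5)
g: flip: (117,47,5)→(5,-47,117)
g: translate: b→3 (≡-47 mod 10), so (5,-47,117)→(5,3,7)
g: reduced (well bottom): (5,3,7) with a≤c, −a<b≤a
reduced forms (5, 3, 7) vs (5, 3, 7) ⇒ equivalent

yes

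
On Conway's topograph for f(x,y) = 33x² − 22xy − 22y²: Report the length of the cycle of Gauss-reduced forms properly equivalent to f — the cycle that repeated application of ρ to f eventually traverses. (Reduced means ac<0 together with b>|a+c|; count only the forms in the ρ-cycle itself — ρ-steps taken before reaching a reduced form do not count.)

D = 3388, ⌊√D⌋ = 58
descent: ρ → (-22,22,33)  [lands on river]
river: ρ → (33,44,-11)
river: ρ → (-11,44,33)
river: ρ → (33,22,-22)
ρ-cycle length = 4 (tail of 1 descent step not counted)

4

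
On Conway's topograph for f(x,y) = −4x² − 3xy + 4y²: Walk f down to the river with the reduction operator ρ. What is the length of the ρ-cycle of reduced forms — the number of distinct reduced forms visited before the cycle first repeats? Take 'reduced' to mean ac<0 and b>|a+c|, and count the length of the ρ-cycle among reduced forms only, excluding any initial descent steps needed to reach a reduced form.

D = 73, ⌊√D⌋ = 8
descent: ρ → (4,3,-4)  [lands on river]
river: ρ → (-4,5,3)
river: ρ → (3,7,-2)
river: ρ → (-2,5,6)
river: ρ → (6,7,-1)
river: ρ → (-1,7,6)
river: ρ → (6,5,-2)
river: ρ → (-2,7,3)
river: ρ → (3,5,-4)
river: ρ → (-4,3,4)
river: ρ → (4,5,-3)
river: ρ → (-3,7,2)
river: ρ → (2,5,-6)
river: ρ → (-6,7,1)
river: ρ → (1,7,-6)
river: ρ → (-6,5,2)
river: ρ → (2,7,-3)
river: ρ → (-3,5,4)
ρ-cycle length = 18 (tail of 1 descent step not counted)

18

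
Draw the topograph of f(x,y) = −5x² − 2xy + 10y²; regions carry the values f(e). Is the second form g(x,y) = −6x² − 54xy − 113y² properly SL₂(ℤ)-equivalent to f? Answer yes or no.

D₁ = 204, D₂ = 204
river cycle of f (length 6): (-5, 8, 7), (7, 6, -6), (-6, 6, 7), (7, 8, -5), (-5, 12, 3), (3, 12, -5)
river cycle of g (length 6): (-6, 6, 7), (7, 8, -5), (-5, 12, 3), (3, 12, -5), (-5, 8, 7), (7, 6, -6)
cycles coincide ⇒ equivalent

yes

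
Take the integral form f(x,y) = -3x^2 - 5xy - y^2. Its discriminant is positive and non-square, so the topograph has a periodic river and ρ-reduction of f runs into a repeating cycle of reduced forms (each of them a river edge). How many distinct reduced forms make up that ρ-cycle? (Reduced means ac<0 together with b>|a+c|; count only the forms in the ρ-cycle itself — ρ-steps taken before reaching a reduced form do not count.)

D = 13, ⌊√D⌋ = 3
descent: ρ → (-1,3,1)  [lands on river]
river: ρ → (1,3,-1)
ρ-cycle length = 2 (tail of 1 descent step not counted)

2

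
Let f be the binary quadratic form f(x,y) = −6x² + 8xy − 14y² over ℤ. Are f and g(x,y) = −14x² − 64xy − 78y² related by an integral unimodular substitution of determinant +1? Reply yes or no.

D₁ = -272, D₂ = -272
f is negative-definite; reduce −f:
−f: translate: b→4 (≡-8 mod 12), so (6,-8,14)→(6,4,12)
−f: reduced (well bottom): (6,4,12) with a≤c, −a<b≤a
flip sign back: reduced form of f is (-6,-4,-12)
g is negative-definite; reduce −g:
−g: translate: b→8 (≡64 mod 28), so (14,64,78)→(14,8,6)
−g: flip: (14,8,6)→(6,-8,14)
−g: translate: b→4 (≡-8 mod 12), so (6,-8,14)→(6,4,12)
−g: reduced (well bottom): (6,4,12) with a≤c, −a<b≤a
flip sign back: reduced form of g is (-6,-4,-12)
reduced forms (-6, -4, -12) vs (-6, -4, -12) ⇒ equivalent

yes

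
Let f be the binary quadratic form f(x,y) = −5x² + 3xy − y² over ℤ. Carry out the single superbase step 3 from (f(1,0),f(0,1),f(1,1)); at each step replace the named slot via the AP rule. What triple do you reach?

start (-5,-1,-3) = (f(1,0),f(0,1),f(1,1))
replace slot 3: 2·((-5)+(-1)) − (-3) = -9 → (-5,-1,-9)

-5,-1,-9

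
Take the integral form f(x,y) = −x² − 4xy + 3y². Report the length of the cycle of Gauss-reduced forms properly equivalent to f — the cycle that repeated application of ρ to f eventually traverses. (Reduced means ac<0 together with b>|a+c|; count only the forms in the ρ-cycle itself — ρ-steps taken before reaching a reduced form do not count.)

D = 28, ⌊√D⌋ = 5
descent: ρ → (3,4,-1)  [lands on river]
river: ρ → (-1,4,3)
river: ρ → (3,2,-2)
river: ρ → (-2,2,3)
ρ-cycle length = 4 (tail of 1 descent step not counted)

4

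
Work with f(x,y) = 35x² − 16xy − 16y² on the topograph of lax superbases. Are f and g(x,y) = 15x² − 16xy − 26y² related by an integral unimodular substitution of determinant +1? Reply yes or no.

D₁ = 2496, D₂ = 1816
discriminants differ ⇒ not SL₂(ℤ)-equivalent

no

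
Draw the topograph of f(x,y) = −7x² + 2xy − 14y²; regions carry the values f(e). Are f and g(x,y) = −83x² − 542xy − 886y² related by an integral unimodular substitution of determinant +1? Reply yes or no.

D₁ = -388, D₂ = -388
f is negative-definite; reduce −f:
−f: reduced (well bottom): (7,-2,14) with a≤c, −a<b≤a
flip sign back: reduced form of f is (-7,2,-14)
g is negative-definite; reduce −g:
−g: translate: b→44 (≡542 mod 166), so (83,542,886)→(83,44,7)
−g: flip: (83,44,7)→(7,-44,83)
−g: translate: b→-2 (≡-44 mod 14), so (7,-44,83)→(7,-2,14)
−g: reduced (well bottom): (7,-2,14) with a≤c, −a<b≤a
flip sign back: reduced form of g is (-7,2,-14)
reduced forms (-7, 2, -14) vs (-7, 2, -14) ⇒ equivalent

yes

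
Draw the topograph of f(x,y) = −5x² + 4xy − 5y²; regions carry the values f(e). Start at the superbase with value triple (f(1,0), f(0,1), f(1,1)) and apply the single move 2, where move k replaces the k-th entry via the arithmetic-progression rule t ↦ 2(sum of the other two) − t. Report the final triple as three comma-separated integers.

start (-5,-5,-6) = (f(1,0),f(0,1),f(1,1))
replace slot 2: 2·((-5)+(-6)) − (-5) = -17 → (-5,-17,-6)

-5,-17,-6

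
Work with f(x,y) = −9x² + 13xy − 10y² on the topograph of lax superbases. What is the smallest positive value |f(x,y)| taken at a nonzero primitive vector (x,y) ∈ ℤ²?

translate: b→5 (≡-13 mod 18), so (9,-13,10)→(9,5,6)
flip: (9,5,6)→(6,-5,9)
reduced (well bottom): (6,-5,9) with a≤c, −a<b≤a
well minimum |f| = |-6| = 6 (negative-definite)

6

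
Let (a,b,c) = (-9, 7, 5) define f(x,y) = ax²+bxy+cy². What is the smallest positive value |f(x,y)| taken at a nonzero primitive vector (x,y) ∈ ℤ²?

river: ρ → (5,13,-3)
river: ρ → (-3,11,9)
river: ρ → (9,7,-5)
river: ρ → (-5,13,3)
river: ρ → (3,11,-9)
river: ρ → (-9,7,5)
closes: descent 0, river 6
min |a| on river = 3

3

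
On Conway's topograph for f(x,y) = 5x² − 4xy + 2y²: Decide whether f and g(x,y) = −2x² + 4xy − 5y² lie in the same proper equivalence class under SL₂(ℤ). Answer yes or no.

D₁ = -24, D₂ = -24
f: flip: (5,-4,2)→(2,4,5)
f: translate: b→0 (≡4 mod 4), so (2,4,5)→(2,0,3)
f: reduced (well bottom): (2,0,3) with a≤c, −a<b≤a
g is negative-definite; reduce −g:
−g: translate: b→0 (≡-4 mod 4), so (2,-4,5)→(2,0,3)
−g: reduced (well bottom): (2,0,3) with a≤c, −a<b≤a
flip sign back: reduced form of g is (-2,0,-3)
reduced forms (2, 0, 3) vs (-2, 0, -3) ⇒ inequivalent

no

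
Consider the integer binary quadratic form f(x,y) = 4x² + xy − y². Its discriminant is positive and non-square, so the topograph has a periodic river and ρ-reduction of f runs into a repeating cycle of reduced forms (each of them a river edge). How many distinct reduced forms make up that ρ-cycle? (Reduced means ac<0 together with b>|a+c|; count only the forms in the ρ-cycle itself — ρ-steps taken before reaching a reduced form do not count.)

D = 17, ⌊√D⌋ = 4
descent: ρ → (-1,3,2)  [lands on river]
river: ρ → (2,1,-2)
river: ρ → (-2,3,1)
river: ρ → (1,3,-2)
river: ρ → (-2,1,2)
river: ρ → (2,3,-1)
ρ-cycle length = 6 (tail of 1 descent step not counted)

6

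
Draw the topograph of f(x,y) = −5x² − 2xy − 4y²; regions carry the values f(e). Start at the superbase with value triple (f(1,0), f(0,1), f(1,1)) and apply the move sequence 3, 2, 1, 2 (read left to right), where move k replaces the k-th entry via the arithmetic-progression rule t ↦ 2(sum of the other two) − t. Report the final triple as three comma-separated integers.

start (-5,-4,-11) = (f(1,0),f(0,1),f(1,1))
replace slot 3: 2·((-5)+(-4)) − (-11) = -7 → (-5,-4,-7)
replace slot 2: 2·((-5)+(-7)) − (-4) = -20 → (-5,-20,-7)
replace slot 1: 2·((-20)+(-7)) − (-5) = -49 → (-49,-20,-7)
replace slot 2: 2·((-49)+(-7)) − (-20) = -92 → (-49,-92,-7)

-49,-92,-7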